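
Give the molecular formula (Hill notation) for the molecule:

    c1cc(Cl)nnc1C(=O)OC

C6H5ClN2O2

Heavy atoms from the SMILES: 6 C, 1 Cl, 2 N, 2 O.
Implicit hydrogens by atom environment:
  2 × C (aromatic): 1 H each → 2
  2 × C (aromatic): no H
  2 × N (aromatic): no H
  2 × O: no H
  1 × C: 3 H
  1 × C: no H
  1 × Cl: no H
  Total hydrogens = 5.
Molecular formula: C6H5ClN2O2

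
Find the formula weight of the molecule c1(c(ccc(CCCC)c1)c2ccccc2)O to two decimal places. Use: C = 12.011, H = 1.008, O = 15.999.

Molecular formula: C16H18O.
M = 16×12.011 + 18×1.008 + 1×15.999 = 226.32 g/mol.

226.32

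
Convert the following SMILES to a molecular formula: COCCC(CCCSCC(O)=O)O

C9H18O4S

Heavy atoms from the SMILES: 9 C, 4 O, 1 S.
Implicit hydrogens by atom environment:
  6 × C: 2 H each → 12
  2 × O: 1 H each → 2
  2 × O: no H
  1 × C: 3 H
  1 × C: 1 H
  1 × C: no H
  1 × S: no H
  Total hydrogens = 18.
Molecular formula: C9H18O4S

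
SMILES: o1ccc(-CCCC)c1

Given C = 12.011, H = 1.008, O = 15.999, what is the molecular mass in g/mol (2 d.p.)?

Molecular formula: C8H12O.
M = 8×12.011 + 12×1.008 + 1×15.999 = 124.18 g/mol.

124.18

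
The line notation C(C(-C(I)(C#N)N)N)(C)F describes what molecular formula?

Heavy atoms from the SMILES: 5 C, 1 F, 1 I, 3 N.
Implicit hydrogens by atom environment:
  2 × C: 1 H each → 2
  2 × C: no H
  2 × N: 2 H each → 4
  1 × C: 3 H
  1 × F: no H
  1 × I: no H
  1 × N: no H
  Total hydrogens = 9.
Molecular formula: C5H9FIN3

C5H9FIN3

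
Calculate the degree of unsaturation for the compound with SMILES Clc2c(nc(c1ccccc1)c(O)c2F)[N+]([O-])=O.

9

Molecular formula from the SMILES: C11H6ClFN2O3.
DoU = (2C + 2 + N − H − X)/2 = (2·11 + 2 + 2 − 6 − 2)/2 = 18/2 = 9.
(Structurally: 2 ring(s) + 7 π bond(s) = 9.)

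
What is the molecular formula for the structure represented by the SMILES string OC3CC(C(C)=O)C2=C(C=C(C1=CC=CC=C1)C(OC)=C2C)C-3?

Heavy atoms from the SMILES: 20 C, 3 O.
Implicit hydrogens by atom environment:
  6 × C (aromatic): 1 H each → 6
  6 × C (aromatic): no H
  3 × C: 3 H each → 9
  2 × C: 2 H each → 4
  2 × C: 1 H each → 2
  2 × O: no H
  1 × C: no H
  1 × O: 1 H
  Total hydrogens = 22.
Molecular formula: C20H22O3

C20H22O3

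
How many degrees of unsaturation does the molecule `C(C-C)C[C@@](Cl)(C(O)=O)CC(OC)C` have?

1

Molecular formula from the SMILES: C10H19ClO3.
DoU = (2C + 2 + N − H − X)/2 = (2·10 + 2 + 0 − 19 − 1)/2 = 2/2 = 1.
(Structurally: 0 ring(s) + 1 π bond(s) = 1.)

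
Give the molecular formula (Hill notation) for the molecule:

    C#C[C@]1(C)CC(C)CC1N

C9H15N

Heavy atoms from the SMILES: 9 C, 1 N.
Implicit hydrogens by atom environment:
  3 × C: 1 H each → 3
  2 × C: 3 H each → 6
  2 × C: 2 H each → 4
  2 × C: no H
  1 × N: 2 H
  Total hydrogens = 15.
Molecular formula: C9H15N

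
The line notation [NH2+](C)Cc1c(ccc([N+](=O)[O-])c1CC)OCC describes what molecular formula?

Heavy atoms from the SMILES: 12 C, 2 N, 3 O.
Implicit hydrogens by atom environment:
  4 × C (aromatic): no H
  3 × C: 3 H each → 9
  3 × C: 2 H each → 6
  2 × C (aromatic): 1 H each → 2
  2 × O: no H
  1 × N (charge +1): 2 H
  1 × N (charge +1): no H
  1 × O (charge -1): no H
  Total hydrogens = 19.
Net charge +1.
Molecular formula: C12H19N2O3+

C12H19N2O3+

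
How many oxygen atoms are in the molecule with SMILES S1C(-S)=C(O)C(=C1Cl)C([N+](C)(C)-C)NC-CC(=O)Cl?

The symbol for oxygen appears 2 times in the SMILES.

2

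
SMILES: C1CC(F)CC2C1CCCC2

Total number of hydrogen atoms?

17

Hydrogens are implicit in SMILES; fill each atom to its normal valence:
  7 × C: 2 H each → 14
  3 × C: 1 H each → 3
  1 × F: no H
  Total hydrogens = 17.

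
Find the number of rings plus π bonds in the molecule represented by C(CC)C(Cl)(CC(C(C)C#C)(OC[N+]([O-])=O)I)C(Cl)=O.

Molecular formula from the SMILES: C12H16Cl2INO4.
DoU = (2C + 2 + N − H − X)/2 = (2·12 + 2 + 1 − 16 − 3)/2 = 8/2 = 4.
(Structurally: 0 ring(s) + 4 π bond(s) = 4.)

4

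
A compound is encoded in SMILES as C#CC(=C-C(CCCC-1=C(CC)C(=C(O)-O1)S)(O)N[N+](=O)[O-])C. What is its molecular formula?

Heavy atoms from the SMILES: 15 C, 2 N, 5 O, 1 S.
Implicit hydrogens by atom environment:
  4 × C: 2 H each → 8
  4 × C (aromatic): no H
  3 × C: no H
  2 × C: 3 H each → 6
  2 × C: 1 H each → 2
  2 × O: 1 H each → 2
  1 × N: 1 H
  1 × N (charge +1): no H
  1 × O (aromatic): no H
  1 × O: no H
  1 × O (charge -1): no H
  1 × S: 1 H
  Total hydrogens = 20.
Molecular formula: C15H20N2O5S

C15H20N2O5S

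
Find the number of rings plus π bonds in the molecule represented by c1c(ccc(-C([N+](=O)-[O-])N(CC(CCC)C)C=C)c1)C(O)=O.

7

Molecular formula from the SMILES: C16H22N2O4.
DoU = (2C + 2 + N − H − X)/2 = (2·16 + 2 + 2 − 22 − 0)/2 = 14/2 = 7.
(Structurally: 1 ring(s) + 6 π bond(s) = 7.)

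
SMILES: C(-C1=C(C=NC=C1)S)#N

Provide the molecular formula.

Heavy atoms from the SMILES: 6 C, 2 N, 1 S.
Implicit hydrogens by atom environment:
  3 × C (aromatic): 1 H each → 3
  2 × C (aromatic): no H
  1 × C: no H
  1 × N (aromatic): no H
  1 × N: no H
  1 × S: 1 H
  Total hydrogens = 4.
Molecular formula: C6H4N2S

C6H4N2S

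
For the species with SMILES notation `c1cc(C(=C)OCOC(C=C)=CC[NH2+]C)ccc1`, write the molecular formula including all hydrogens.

C15H20NO2+

Heavy atoms from the SMILES: 15 C, 1 N, 2 O.
Implicit hydrogens by atom environment:
  5 × C (aromatic): 1 H each → 5
  4 × C: 2 H each → 8
  2 × C: 1 H each → 2
  2 × C: no H
  2 × O: no H
  1 × C: 3 H
  1 × C (aromatic): no H
  1 × N (charge +1): 2 H
  Total hydrogens = 20.
Net charge +1.
Molecular formula: C15H20NO2+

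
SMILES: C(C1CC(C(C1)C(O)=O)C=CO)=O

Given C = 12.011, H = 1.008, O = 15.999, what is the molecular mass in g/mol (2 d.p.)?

184.19

Molecular formula: C9H12O4.
M = 9×12.011 + 12×1.008 + 4×15.999 = 184.19 g/mol.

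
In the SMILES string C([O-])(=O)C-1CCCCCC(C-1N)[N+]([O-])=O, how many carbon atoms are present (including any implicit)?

The symbol for carbon appears 9 times in the SMILES.

9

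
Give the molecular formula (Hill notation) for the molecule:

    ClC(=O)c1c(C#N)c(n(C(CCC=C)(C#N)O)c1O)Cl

C12H9Cl2N3O3

Heavy atoms from the SMILES: 12 C, 2 Cl, 3 N, 3 O.
Implicit hydrogens by atom environment:
  4 × C (aromatic): no H
  4 × C: no H
  3 × C: 2 H each → 6
  2 × Cl: no H
  2 × N: no H
  2 × O: 1 H each → 2
  1 × C: 1 H
  1 × N (aromatic): no H
  1 × O: no H
  Total hydrogens = 9.
Molecular formula: C12H9Cl2N3O3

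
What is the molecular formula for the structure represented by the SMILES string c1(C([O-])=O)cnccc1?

Heavy atoms from the SMILES: 6 C, 1 N, 2 O.
Implicit hydrogens by atom environment:
  4 × C (aromatic): 1 H each → 4
  1 × C (aromatic): no H
  1 × C: no H
  1 × N (aromatic): no H
  1 × O: no H
  1 × O (charge -1): no H
  Total hydrogens = 4.
Net charge -1.
Molecular formula: C6H4NO2-

C6H4NO2-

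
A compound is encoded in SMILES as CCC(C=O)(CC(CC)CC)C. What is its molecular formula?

Heavy atoms from the SMILES: 11 C, 1 O.
Implicit hydrogens by atom environment:
  4 × C: 3 H each → 12
  4 × C: 2 H each → 8
  2 × C: 1 H each → 2
  1 × C: no H
  1 × O: no H
  Total hydrogens = 22.
Molecular formula: C11H22O

C11H22O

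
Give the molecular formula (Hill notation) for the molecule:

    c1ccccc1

C6H6

Heavy atoms from the SMILES: 6 C.
Implicit hydrogens by atom environment:
  6 × C (aromatic): 1 H each → 6
  Total hydrogens = 6.
Molecular formula: C6H6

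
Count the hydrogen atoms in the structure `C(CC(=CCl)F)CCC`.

12

Hydrogens are implicit in SMILES; fill each atom to its normal valence:
  4 × C: 2 H each → 8
  1 × C: 3 H
  1 × C: 1 H
  1 × C: no H
  1 × Cl: no H
  1 × F: no H
  Total hydrogens = 12.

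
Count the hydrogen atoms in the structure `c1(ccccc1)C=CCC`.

12

Hydrogens are implicit in SMILES; fill each atom to its normal valence:
  5 × C (aromatic): 1 H each → 5
  2 × C: 1 H each → 2
  1 × C: 3 H
  1 × C: 2 H
  1 × C (aromatic): no H
  Total hydrogens = 12.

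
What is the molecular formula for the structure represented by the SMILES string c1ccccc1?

Heavy atoms from the SMILES: 6 C.
Implicit hydrogens by atom environment:
  6 × C (aromatic): 1 H each → 6
  Total hydrogens = 6.
Molecular formula: C6H6

C6H6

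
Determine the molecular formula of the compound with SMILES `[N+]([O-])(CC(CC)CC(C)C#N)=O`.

Heavy atoms from the SMILES: 8 C, 2 N, 2 O.
Implicit hydrogens by atom environment:
  3 × C: 2 H each → 6
  2 × C: 3 H each → 6
  2 × C: 1 H each → 2
  1 × C: no H
  1 × N: no H
  1 × N (charge +1): no H
  1 × O: no H
  1 × O (charge -1): no H
  Total hydrogens = 14.
Molecular formula: C8H14N2O2

C8H14N2O2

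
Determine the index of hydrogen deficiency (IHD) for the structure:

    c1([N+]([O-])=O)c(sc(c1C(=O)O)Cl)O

5

Molecular formula from the SMILES: C5H2ClNO5S.
DoU = (2C + 2 + N − H − X)/2 = (2·5 + 2 + 1 − 2 − 1)/2 = 10/2 = 5.
(Structurally: 1 ring(s) + 4 π bond(s) = 5.)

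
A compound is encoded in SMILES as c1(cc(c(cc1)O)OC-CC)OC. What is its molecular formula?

Heavy atoms from the SMILES: 10 C, 3 O.
Implicit hydrogens by atom environment:
  3 × C (aromatic): 1 H each → 3
  3 × C (aromatic): no H
  2 × C: 3 H each → 6
  2 × C: 2 H each → 4
  2 × O: no H
  1 × O: 1 H
  Total hydrogens = 14.
Molecular formula: C10H14O3

C10H14O3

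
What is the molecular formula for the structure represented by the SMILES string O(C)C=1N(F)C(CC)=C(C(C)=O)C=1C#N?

Heavy atoms from the SMILES: 10 C, 1 F, 2 N, 2 O.
Implicit hydrogens by atom environment:
  4 × C (aromatic): no H
  3 × C: 3 H each → 9
  2 × C: no H
  2 × O: no H
  1 × C: 2 H
  1 × F: no H
  1 × N (aromatic): no H
  1 × N: no H
  Total hydrogens = 11.
Molecular formula: C10H11FN2O2

C10H11FN2O2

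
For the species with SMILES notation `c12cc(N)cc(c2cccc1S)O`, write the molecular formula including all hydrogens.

C10H9NOS

Heavy atoms from the SMILES: 10 C, 1 N, 1 O, 1 S.
Implicit hydrogens by atom environment:
  5 × C (aromatic): 1 H each → 5
  5 × C (aromatic): no H
  1 × N: 2 H
  1 × O: 1 H
  1 × S: 1 H
  Total hydrogens = 9.
Molecular formula: C10H9NOS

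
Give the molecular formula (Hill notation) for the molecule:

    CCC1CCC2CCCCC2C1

Heavy atoms from the SMILES: 12 C.
Implicit hydrogens by atom environment:
  8 × C: 2 H each → 16
  3 × C: 1 H each → 3
  1 × C: 3 H
  Total hydrogens = 22.
Molecular formula: C12H22

C12H22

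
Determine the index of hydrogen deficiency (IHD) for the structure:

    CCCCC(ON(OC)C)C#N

2

Molecular formula from the SMILES: C8H16N2O2.
DoU = (2C + 2 + N − H − X)/2 = (2·8 + 2 + 2 − 16 − 0)/2 = 4/2 = 2.
(Structurally: 0 ring(s) + 2 π bond(s) = 2.)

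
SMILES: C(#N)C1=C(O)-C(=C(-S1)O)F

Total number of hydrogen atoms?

2

Hydrogens are implicit in SMILES; fill each atom to its normal valence:
  4 × C (aromatic): no H
  2 × O: 1 H each → 2
  1 × C: no H
  1 × F: no H
  1 × N: no H
  1 × S (aromatic): no H
  Total hydrogens = 2.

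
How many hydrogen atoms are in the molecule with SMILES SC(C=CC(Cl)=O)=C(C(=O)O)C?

Hydrogens are implicit in SMILES; fill each atom to its normal valence:
  4 × C: no H
  2 × C: 1 H each → 2
  2 × O: no H
  1 × C: 3 H
  1 × Cl: no H
  1 × O: 1 H
  1 × S: 1 H
  Total hydrogens = 7.

7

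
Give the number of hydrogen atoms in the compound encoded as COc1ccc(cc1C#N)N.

Hydrogens are implicit in SMILES; fill each atom to its normal valence:
  3 × C (aromatic): 1 H each → 3
  3 × C (aromatic): no H
  1 × C: 3 H
  1 × C: no H
  1 × N: 2 H
  1 × N: no H
  1 × O: no H
  Total hydrogens = 8.

8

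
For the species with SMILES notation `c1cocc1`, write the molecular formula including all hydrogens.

Heavy atoms from the SMILES: 4 C, 1 O.
Implicit hydrogens by atom environment:
  4 × C (aromatic): 1 H each → 4
  1 × O (aromatic): no H
  Total hydrogens = 4.
Molecular formula: C4H4O

C4H4O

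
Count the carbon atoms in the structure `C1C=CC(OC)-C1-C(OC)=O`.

The symbol for carbon appears 8 times in the SMILES.

8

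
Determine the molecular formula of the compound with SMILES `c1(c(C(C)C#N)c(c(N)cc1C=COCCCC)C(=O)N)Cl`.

C16H20ClN3O2

Heavy atoms from the SMILES: 16 C, 1 Cl, 3 N, 2 O.
Implicit hydrogens by atom environment:
  5 × C (aromatic): no H
  3 × C: 2 H each → 6
  3 × C: 1 H each → 3
  2 × C: 3 H each → 6
  2 × C: no H
  2 × N: 2 H each → 4
  2 × O: no H
  1 × C (aromatic): 1 H
  1 × Cl: no H
  1 × N: no H
  Total hydrogens = 20.
Molecular formula: C16H20ClN3O2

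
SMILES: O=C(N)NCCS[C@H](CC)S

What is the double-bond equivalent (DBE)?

Molecular formula from the SMILES: C6H14N2OS2.
DoU = (2C + 2 + N − H − X)/2 = (2·6 + 2 + 2 − 14 − 0)/2 = 2/2 = 1.
(Structurally: 0 ring(s) + 1 π bond(s) = 1.)

1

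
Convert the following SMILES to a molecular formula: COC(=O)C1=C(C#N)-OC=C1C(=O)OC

C9H7NO5

Heavy atoms from the SMILES: 9 C, 1 N, 5 O.
Implicit hydrogens by atom environment:
  4 × O: no H
  3 × C (aromatic): no H
  3 × C: no H
  2 × C: 3 H each → 6
  1 × C (aromatic): 1 H
  1 × N: no H
  1 × O (aromatic): no H
  Total hydrogens = 7.
Molecular formula: C9H7NO5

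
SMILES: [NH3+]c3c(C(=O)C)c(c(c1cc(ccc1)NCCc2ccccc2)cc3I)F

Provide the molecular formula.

C22H21FIN2O+

Heavy atoms from the SMILES: 22 C, 1 F, 1 I, 2 N, 1 O.
Implicit hydrogens by atom environment:
  10 × C (aromatic): 1 H each → 10
  8 × C (aromatic): no H
  2 × C: 2 H each → 4
  1 × C: 3 H
  1 × C: no H
  1 × F: no H
  1 × I: no H
  1 × N (charge +1): 3 H
  1 × N: 1 H
  1 × O: no H
  Total hydrogens = 21.
Net charge +1.
Molecular formula: C22H21FIN2O+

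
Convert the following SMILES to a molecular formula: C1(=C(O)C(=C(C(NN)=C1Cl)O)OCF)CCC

C10H14ClFN2O3

Heavy atoms from the SMILES: 10 C, 1 Cl, 1 F, 2 N, 3 O.
Implicit hydrogens by atom environment:
  6 × C (aromatic): no H
  3 × C: 2 H each → 6
  2 × O: 1 H each → 2
  1 × C: 3 H
  1 × Cl: no H
  1 × F: no H
  1 × N: 2 H
  1 × N: 1 H
  1 × O: no H
  Total hydrogens = 14.
Molecular formula: C10H14ClFN2O3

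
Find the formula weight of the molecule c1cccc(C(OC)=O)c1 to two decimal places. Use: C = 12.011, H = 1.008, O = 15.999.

Molecular formula: C8H8O2.
M = 8×12.011 + 8×1.008 + 2×15.999 = 136.15 g/mol.

136.15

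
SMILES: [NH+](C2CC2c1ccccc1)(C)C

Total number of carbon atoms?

The symbol for carbon appears 11 times in the SMILES. Lowercase c denotes aromatic carbon and counts toward C.

11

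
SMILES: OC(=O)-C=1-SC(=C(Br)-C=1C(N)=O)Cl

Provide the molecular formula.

C6H3BrClNO3S

Heavy atoms from the SMILES: 1 Br, 6 C, 1 Cl, 1 N, 3 O, 1 S.
Implicit hydrogens by atom environment:
  4 × C (aromatic): no H
  2 × C: no H
  2 × O: no H
  1 × Br: no H
  1 × Cl: no H
  1 × N: 2 H
  1 × O: 1 H
  1 × S (aromatic): no H
  Total hydrogens = 3.
Molecular formula: C6H3BrClNO3S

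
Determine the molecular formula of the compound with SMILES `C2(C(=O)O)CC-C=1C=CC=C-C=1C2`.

Heavy atoms from the SMILES: 11 C, 2 O.
Implicit hydrogens by atom environment:
  4 × C (aromatic): 1 H each → 4
  3 × C: 2 H each → 6
  2 × C (aromatic): no H
  1 × C: 1 H
  1 × C: no H
  1 × O: 1 H
  1 × O: no H
  Total hydrogens = 12.
Molecular formula: C11H12O2

C11H12O2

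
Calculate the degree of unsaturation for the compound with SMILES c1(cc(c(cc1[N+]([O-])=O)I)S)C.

Molecular formula from the SMILES: C7H6INO2S.
DoU = (2C + 2 + N − H − X)/2 = (2·7 + 2 + 1 − 6 − 1)/2 = 10/2 = 5.
(Structurally: 1 ring(s) + 4 π bond(s) = 5.)

5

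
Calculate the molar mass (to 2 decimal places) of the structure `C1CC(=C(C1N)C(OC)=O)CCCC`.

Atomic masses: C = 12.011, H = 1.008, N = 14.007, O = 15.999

197.28

Molecular formula: C11H19NO2.
M = 11×12.011 + 19×1.008 + 1×14.007 + 2×15.999 = 197.28 g/mol.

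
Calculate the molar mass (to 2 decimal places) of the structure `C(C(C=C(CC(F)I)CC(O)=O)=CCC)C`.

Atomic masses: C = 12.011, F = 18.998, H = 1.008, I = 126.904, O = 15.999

340.18

Molecular formula: C12H18FIO2.
M = 12×12.011 + 1×18.998 + 18×1.008 + 1×126.904 + 2×15.999 = 340.18 g/mol.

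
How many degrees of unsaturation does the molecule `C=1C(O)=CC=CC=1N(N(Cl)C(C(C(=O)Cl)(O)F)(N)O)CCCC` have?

5

Molecular formula from the SMILES: C13H18Cl2FN3O4.
DoU = (2C + 2 + N − H − X)/2 = (2·13 + 2 + 3 − 18 − 3)/2 = 10/2 = 5.
(Structurally: 1 ring(s) + 4 π bond(s) = 5.)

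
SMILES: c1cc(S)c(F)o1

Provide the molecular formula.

Heavy atoms from the SMILES: 4 C, 1 F, 1 O, 1 S.
Implicit hydrogens by atom environment:
  2 × C (aromatic): 1 H each → 2
  2 × C (aromatic): no H
  1 × F: no H
  1 × O (aromatic): no H
  1 × S: 1 H
  Total hydrogens = 3.
Molecular formula: C4H3FOS

C4H3FOS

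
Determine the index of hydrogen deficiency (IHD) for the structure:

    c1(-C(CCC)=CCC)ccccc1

5

Molecular formula from the SMILES: C13H18.
DoU = (2C + 2 + N − H − X)/2 = (2·13 + 2 + 0 − 18 − 0)/2 = 10/2 = 5.
(Structurally: 1 ring(s) + 4 π bond(s) = 5.)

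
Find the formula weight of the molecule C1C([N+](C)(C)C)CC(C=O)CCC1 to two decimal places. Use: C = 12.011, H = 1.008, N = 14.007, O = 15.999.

Molecular formula: C11H22NO+.
M = 11×12.011 + 22×1.008 + 1×14.007 + 1×15.999 = 184.30 g/mol.

184.30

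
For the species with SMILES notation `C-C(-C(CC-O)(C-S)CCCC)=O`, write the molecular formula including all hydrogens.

Heavy atoms from the SMILES: 10 C, 2 O, 1 S.
Implicit hydrogens by atom environment:
  6 × C: 2 H each → 12
  2 × C: 3 H each → 6
  2 × C: no H
  1 × O: 1 H
  1 × O: no H
  1 × S: 1 H
  Total hydrogens = 20.
Molecular formula: C10H20O2S

C10H20O2S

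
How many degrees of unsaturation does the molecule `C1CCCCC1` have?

1

Molecular formula from the SMILES: C6H12.
DoU = (2C + 2 + N − H − X)/2 = (2·6 + 2 + 0 − 12 − 0)/2 = 2/2 = 1.
(Structurally: 1 ring(s) + 0 π bond(s) = 1.)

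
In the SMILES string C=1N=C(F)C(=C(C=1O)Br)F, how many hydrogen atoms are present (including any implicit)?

Hydrogens are implicit in SMILES; fill each atom to its normal valence:
  4 × C (aromatic): no H
  2 × F: no H
  1 × Br: no H
  1 × C (aromatic): 1 H
  1 × N (aromatic): no H
  1 × O: 1 H
  Total hydrogens = 2.

2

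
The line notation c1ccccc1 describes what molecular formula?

Heavy atoms from the SMILES: 6 C.
Implicit hydrogens by atom environment:
  6 × C (aromatic): 1 H each → 6
  Total hydrogens = 6.
Molecular formula: C6H6

C6H6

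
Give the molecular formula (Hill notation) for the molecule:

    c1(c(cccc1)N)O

C6H7NO

Heavy atoms from the SMILES: 6 C, 1 N, 1 O.
Implicit hydrogens by atom environment:
  4 × C (aromatic): 1 H each → 4
  2 × C (aromatic): no H
  1 × N: 2 H
  1 × O: 1 H
  Total hydrogens = 7.
Molecular formula: C6H7NO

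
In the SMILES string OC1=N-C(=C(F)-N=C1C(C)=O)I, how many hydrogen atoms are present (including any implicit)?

4

Hydrogens are implicit in SMILES; fill each atom to its normal valence:
  4 × C (aromatic): no H
  2 × N (aromatic): no H
  1 × C: 3 H
  1 × C: no H
  1 × F: no H
  1 × I: no H
  1 × O: 1 H
  1 × O: no H
  Total hydrogens = 4.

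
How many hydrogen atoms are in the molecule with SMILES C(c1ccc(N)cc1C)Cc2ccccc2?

Hydrogens are implicit in SMILES; fill each atom to its normal valence:
  8 × C (aromatic): 1 H each → 8
  4 × C (aromatic): no H
  2 × C: 2 H each → 4
  1 × C: 3 H
  1 × N: 2 H
  Total hydrogens = 17.

17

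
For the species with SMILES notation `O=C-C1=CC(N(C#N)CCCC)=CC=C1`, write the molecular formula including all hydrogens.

Heavy atoms from the SMILES: 12 C, 2 N, 1 O.
Implicit hydrogens by atom environment:
  4 × C (aromatic): 1 H each → 4
  3 × C: 2 H each → 6
  2 × C (aromatic): no H
  2 × N: no H
  1 × C: 3 H
  1 × C: 1 H
  1 × C: no H
  1 × O: no H
  Total hydrogens = 14.
Molecular formula: C12H14N2O

C12H14N2O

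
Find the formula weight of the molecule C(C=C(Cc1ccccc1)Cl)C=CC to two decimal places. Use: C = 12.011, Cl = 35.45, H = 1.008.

206.71

Molecular formula: C13H15Cl.
M = 13×12.011 + 1×35.45 + 15×1.008 = 206.71 g/mol.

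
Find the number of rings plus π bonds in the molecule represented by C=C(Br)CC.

1

Molecular formula from the SMILES: C4H7Br.
DoU = (2C + 2 + N − H − X)/2 = (2·4 + 2 + 0 − 7 − 1)/2 = 2/2 = 1.
(Structurally: 0 ring(s) + 1 π bond(s) = 1.)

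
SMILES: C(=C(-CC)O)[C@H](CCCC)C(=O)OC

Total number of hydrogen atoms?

20

Hydrogens are implicit in SMILES; fill each atom to its normal valence:
  4 × C: 2 H each → 8
  3 × C: 3 H each → 9
  2 × C: 1 H each → 2
  2 × C: no H
  2 × O: no H
  1 × O: 1 H
  Total hydrogens = 20.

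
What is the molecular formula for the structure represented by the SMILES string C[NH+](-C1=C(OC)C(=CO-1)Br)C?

C7H11BrNO2+

Heavy atoms from the SMILES: 1 Br, 7 C, 1 N, 2 O.
Implicit hydrogens by atom environment:
  3 × C: 3 H each → 9
  3 × C (aromatic): no H
  1 × Br: no H
  1 × C (aromatic): 1 H
  1 × N (charge +1): 1 H
  1 × O (aromatic): no H
  1 × O: no H
  Total hydrogens = 11.
Net charge +1.
Molecular formula: C7H11BrNO2+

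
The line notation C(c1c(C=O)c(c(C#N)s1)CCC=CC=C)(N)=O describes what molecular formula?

C13H12N2O2S

Heavy atoms from the SMILES: 13 C, 2 N, 2 O, 1 S.
Implicit hydrogens by atom environment:
  4 × C: 1 H each → 4
  4 × C (aromatic): no H
  3 × C: 2 H each → 6
  2 × C: no H
  2 × O: no H
  1 × N: 2 H
  1 × N: no H
  1 × S (aromatic): no H
  Total hydrogens = 12.
Molecular formula: C13H12N2O2S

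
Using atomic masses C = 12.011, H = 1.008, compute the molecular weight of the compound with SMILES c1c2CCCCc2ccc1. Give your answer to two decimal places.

132.21

Molecular formula: C10H12.
M = 10×12.011 + 12×1.008 = 132.21 g/mol.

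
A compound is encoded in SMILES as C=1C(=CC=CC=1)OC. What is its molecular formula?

Heavy atoms from the SMILES: 7 C, 1 O.
Implicit hydrogens by atom environment:
  5 × C (aromatic): 1 H each → 5
  1 × C: 3 H
  1 × C (aromatic): no H
  1 × O: no H
  Total hydrogens = 8.
Molecular formula: C7H8O

C7H8O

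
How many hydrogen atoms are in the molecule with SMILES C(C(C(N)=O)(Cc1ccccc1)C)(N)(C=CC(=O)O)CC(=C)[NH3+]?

Hydrogens are implicit in SMILES; fill each atom to its normal valence:
  5 × C (aromatic): 1 H each → 5
  5 × C: no H
  3 × C: 2 H each → 6
  2 × C: 1 H each → 2
  2 × N: 2 H each → 4
  2 × O: no H
  1 × C: 3 H
  1 × C (aromatic): no H
  1 × N (charge +1): 3 H
  1 × O: 1 H
  Total hydrogens = 24.

24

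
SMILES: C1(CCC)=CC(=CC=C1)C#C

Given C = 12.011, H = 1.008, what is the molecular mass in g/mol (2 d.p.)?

Molecular formula: C11H12.
M = 11×12.011 + 12×1.008 = 144.22 g/mol.

144.22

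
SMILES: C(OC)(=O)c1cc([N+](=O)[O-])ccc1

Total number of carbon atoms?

8

The symbol for carbon appears 8 times in the SMILES. Lowercase c denotes aromatic carbon and counts toward C.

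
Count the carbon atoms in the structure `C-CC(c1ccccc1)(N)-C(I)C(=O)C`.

The symbol for carbon appears 12 times in the SMILES. Lowercase c denotes aromatic carbon and counts toward C.

12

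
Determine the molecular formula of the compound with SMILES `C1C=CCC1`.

Heavy atoms from the SMILES: 5 C.
Implicit hydrogens by atom environment:
  3 × C: 2 H each → 6
  2 × C: 1 H each → 2
  Total hydrogens = 8.
Molecular formula: C5H8

C5H8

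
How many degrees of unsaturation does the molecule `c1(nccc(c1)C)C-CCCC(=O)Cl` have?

Molecular formula from the SMILES: C11H14ClNO.
DoU = (2C + 2 + N − H − X)/2 = (2·11 + 2 + 1 − 14 − 1)/2 = 10/2 = 5.
(Structurally: 1 ring(s) + 4 π bond(s) = 5.)

5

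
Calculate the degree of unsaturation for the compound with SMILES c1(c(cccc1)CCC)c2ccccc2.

8

Molecular formula from the SMILES: C15H16.
DoU = (2C + 2 + N − H − X)/2 = (2·15 + 2 + 0 − 16 − 0)/2 = 16/2 = 8.
(Structurally: 2 ring(s) + 6 π bond(s) = 8.)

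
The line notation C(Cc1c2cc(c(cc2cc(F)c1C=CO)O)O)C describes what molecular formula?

C15H15FO3

Heavy atoms from the SMILES: 15 C, 1 F, 3 O.
Implicit hydrogens by atom environment:
  7 × C (aromatic): no H
  3 × C (aromatic): 1 H each → 3
  3 × O: 1 H each → 3
  2 × C: 2 H each → 4
  2 × C: 1 H each → 2
  1 × C: 3 H
  1 × F: no H
  Total hydrogens = 15.
Molecular formula: C15H15FO3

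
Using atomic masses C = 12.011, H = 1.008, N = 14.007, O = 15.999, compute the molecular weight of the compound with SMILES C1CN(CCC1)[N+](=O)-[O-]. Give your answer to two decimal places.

130.15

Molecular formula: C5H10N2O2.
M = 5×12.011 + 10×1.008 + 2×14.007 + 2×15.999 = 130.15 g/mol.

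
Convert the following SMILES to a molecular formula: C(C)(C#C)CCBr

Heavy atoms from the SMILES: 1 Br, 6 C.
Implicit hydrogens by atom environment:
  2 × C: 2 H each → 4
  2 × C: 1 H each → 2
  1 × Br: no H
  1 × C: 3 H
  1 × C: no H
  Total hydrogens = 9.
Molecular formula: C6H9Br

C6H9Br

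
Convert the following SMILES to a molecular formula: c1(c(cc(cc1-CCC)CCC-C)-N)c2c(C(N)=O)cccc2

Heavy atoms from the SMILES: 20 C, 2 N, 1 O.
Implicit hydrogens by atom environment:
  6 × C (aromatic): 1 H each → 6
  6 × C (aromatic): no H
  5 × C: 2 H each → 10
  2 × C: 3 H each → 6
  2 × N: 2 H each → 4
  1 × C: no H
  1 × O: no H
  Total hydrogens = 26.
Molecular formula: C20H26N2O

C20H26N2O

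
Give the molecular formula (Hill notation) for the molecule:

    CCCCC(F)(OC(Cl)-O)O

C6H12ClFO3

Heavy atoms from the SMILES: 6 C, 1 Cl, 1 F, 3 O.
Implicit hydrogens by atom environment:
  3 × C: 2 H each → 6
  2 × O: 1 H each → 2
  1 × C: 3 H
  1 × C: 1 H
  1 × C: no H
  1 × Cl: no H
  1 × F: no H
  1 × O: no H
  Total hydrogens = 12.
Molecular formula: C6H12ClFO3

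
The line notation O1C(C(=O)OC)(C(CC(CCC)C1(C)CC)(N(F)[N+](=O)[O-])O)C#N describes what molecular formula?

Heavy atoms from the SMILES: 14 C, 1 F, 3 N, 6 O.
Implicit hydrogens by atom environment:
  5 × C: no H
  4 × C: 3 H each → 12
  4 × C: 2 H each → 8
  4 × O: no H
  2 × N: no H
  1 × C: 1 H
  1 × F: no H
  1 × N (charge +1): no H
  1 × O: 1 H
  1 × O (charge -1): no H
  Total hydrogens = 22.
Molecular formula: C14H22FN3O6

C14H22FN3O6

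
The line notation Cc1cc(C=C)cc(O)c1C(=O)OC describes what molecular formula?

C11H12O3

Heavy atoms from the SMILES: 11 C, 3 O.
Implicit hydrogens by atom environment:
  4 × C (aromatic): no H
  2 × C: 3 H each → 6
  2 × C (aromatic): 1 H each → 2
  2 × O: no H
  1 × C: 2 H
  1 × C: 1 H
  1 × C: no H
  1 × O: 1 H
  Total hydrogens = 12.
Molecular formula: C11H12O3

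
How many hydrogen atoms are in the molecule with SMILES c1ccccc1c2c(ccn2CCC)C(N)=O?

Hydrogens are implicit in SMILES; fill each atom to its normal valence:
  7 × C (aromatic): 1 H each → 7
  3 × C (aromatic): no H
  2 × C: 2 H each → 4
  1 × C: 3 H
  1 × C: no H
  1 × N: 2 H
  1 × N (aromatic): no H
  1 × O: no H
  Total hydrogens = 16.

16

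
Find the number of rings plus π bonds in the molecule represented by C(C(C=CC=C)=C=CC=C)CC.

5

Molecular formula from the SMILES: C12H16.
DoU = (2C + 2 + N − H − X)/2 = (2·12 + 2 + 0 − 16 − 0)/2 = 10/2 = 5.
(Structurally: 0 ring(s) + 5 π bond(s) = 5.)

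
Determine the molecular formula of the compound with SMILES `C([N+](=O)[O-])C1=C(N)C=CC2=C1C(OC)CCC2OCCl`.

C13H17ClN2O4

Heavy atoms from the SMILES: 13 C, 1 Cl, 2 N, 4 O.
Implicit hydrogens by atom environment:
  4 × C: 2 H each → 8
  4 × C (aromatic): no H
  3 × O: no H
  2 × C (aromatic): 1 H each → 2
  2 × C: 1 H each → 2
  1 × C: 3 H
  1 × Cl: no H
  1 × N: 2 H
  1 × N (charge +1): no H
  1 × O (charge -1): no H
  Total hydrogens = 17.
Molecular formula: C13H17ClN2O4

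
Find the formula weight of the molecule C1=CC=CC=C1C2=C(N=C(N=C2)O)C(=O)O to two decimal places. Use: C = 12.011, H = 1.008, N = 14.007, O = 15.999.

216.20

Molecular formula: C11H8N2O3.
M = 11×12.011 + 8×1.008 + 2×14.007 + 3×15.999 = 216.20 g/mol.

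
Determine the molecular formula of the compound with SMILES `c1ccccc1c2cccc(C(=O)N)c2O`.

C13H11NO2

Heavy atoms from the SMILES: 13 C, 1 N, 2 O.
Implicit hydrogens by atom environment:
  8 × C (aromatic): 1 H each → 8
  4 × C (aromatic): no H
  1 × C: no H
  1 × N: 2 H
  1 × O: 1 H
  1 × O: no H
  Total hydrogens = 11.
Molecular formula: C13H11NO2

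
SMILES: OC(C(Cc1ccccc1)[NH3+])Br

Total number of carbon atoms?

The symbol for carbon appears 9 times in the SMILES. Lowercase c denotes aromatic carbon and counts toward C.

9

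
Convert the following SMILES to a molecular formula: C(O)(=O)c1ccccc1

Heavy atoms from the SMILES: 7 C, 2 O.
Implicit hydrogens by atom environment:
  5 × C (aromatic): 1 H each → 5
  1 × C (aromatic): no H
  1 × C: no H
  1 × O: 1 H
  1 × O: no H
  Total hydrogens = 6.
Molecular formula: C7H6O2

C7H6O2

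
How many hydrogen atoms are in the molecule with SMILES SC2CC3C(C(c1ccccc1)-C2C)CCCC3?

Hydrogens are implicit in SMILES; fill each atom to its normal valence:
  5 × C: 2 H each → 10
  5 × C: 1 H each → 5
  5 × C (aromatic): 1 H each → 5
  1 × C: 3 H
  1 × C (aromatic): no H
  1 × S: 1 H
  Total hydrogens = 24.

24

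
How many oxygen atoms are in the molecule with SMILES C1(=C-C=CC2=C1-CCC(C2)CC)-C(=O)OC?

The symbol for oxygen appears 2 times in the SMILES.

2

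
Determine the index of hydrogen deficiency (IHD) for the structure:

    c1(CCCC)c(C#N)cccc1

Molecular formula from the SMILES: C11H13N.
DoU = (2C + 2 + N − H − X)/2 = (2·11 + 2 + 1 − 13 − 0)/2 = 12/2 = 6.
(Structurally: 1 ring(s) + 5 π bond(s) = 6.)

6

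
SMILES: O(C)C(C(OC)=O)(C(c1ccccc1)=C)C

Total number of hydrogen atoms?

16

Hydrogens are implicit in SMILES; fill each atom to its normal valence:
  5 × C (aromatic): 1 H each → 5
  3 × C: 3 H each → 9
  3 × C: no H
  3 × O: no H
  1 × C: 2 H
  1 × C (aromatic): no H
  Total hydrogens = 16.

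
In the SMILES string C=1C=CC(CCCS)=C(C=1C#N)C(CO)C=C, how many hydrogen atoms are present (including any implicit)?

Hydrogens are implicit in SMILES; fill each atom to its normal valence:
  5 × C: 2 H each → 10
  3 × C (aromatic): 1 H each → 3
  3 × C (aromatic): no H
  2 × C: 1 H each → 2
  1 × C: no H
  1 × N: no H
  1 × O: 1 H
  1 × S: 1 H
  Total hydrogens = 17.

17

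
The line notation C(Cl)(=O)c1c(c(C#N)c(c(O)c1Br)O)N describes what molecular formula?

Heavy atoms from the SMILES: 1 Br, 8 C, 1 Cl, 2 N, 3 O.
Implicit hydrogens by atom environment:
  6 × C (aromatic): no H
  2 × C: no H
  2 × O: 1 H each → 2
  1 × Br: no H
  1 × Cl: no H
  1 × N: 2 H
  1 × N: no H
  1 × O: no H
  Total hydrogens = 4.
Molecular formula: C8H4BrClN2O3

C8H4BrClN2O3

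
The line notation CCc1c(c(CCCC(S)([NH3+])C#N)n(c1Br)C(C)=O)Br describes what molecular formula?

Heavy atoms from the SMILES: 2 Br, 13 C, 3 N, 1 O, 1 S.
Implicit hydrogens by atom environment:
  4 × C: 2 H each → 8
  4 × C (aromatic): no H
  3 × C: no H
  2 × Br: no H
  2 × C: 3 H each → 6
  1 × N (charge +1): 3 H
  1 × N (aromatic): no H
  1 × N: no H
  1 × O: no H
  1 × S: 1 H
  Total hydrogens = 18.
Net charge +1.
Molecular formula: C13H18Br2N3OS+

C13H18Br2N3OS+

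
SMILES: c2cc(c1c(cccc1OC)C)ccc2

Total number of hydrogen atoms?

Hydrogens are implicit in SMILES; fill each atom to its normal valence:
  8 × C (aromatic): 1 H each → 8
  4 × C (aromatic): no H
  2 × C: 3 H each → 6
  1 × O: no H
  Total hydrogens = 14.

14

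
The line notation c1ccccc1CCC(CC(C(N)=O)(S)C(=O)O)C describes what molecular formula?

C14H19NO3S

Heavy atoms from the SMILES: 14 C, 1 N, 3 O, 1 S.
Implicit hydrogens by atom environment:
  5 × C (aromatic): 1 H each → 5
  3 × C: 2 H each → 6
  3 × C: no H
  2 × O: no H
  1 × C: 3 H
  1 × C: 1 H
  1 × C (aromatic): no H
  1 × N: 2 H
  1 × O: 1 H
  1 × S: 1 H
  Total hydrogens = 19.
Molecular formula: C14H19NO3S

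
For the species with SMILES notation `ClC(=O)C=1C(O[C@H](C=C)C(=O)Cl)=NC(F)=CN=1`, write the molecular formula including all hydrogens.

C9H5Cl2FN2O3

Heavy atoms from the SMILES: 9 C, 2 Cl, 1 F, 2 N, 3 O.
Implicit hydrogens by atom environment:
  3 × C (aromatic): no H
  3 × O: no H
  2 × C: 1 H each → 2
  2 × C: no H
  2 × Cl: no H
  2 × N (aromatic): no H
  1 × C: 2 H
  1 × C (aromatic): 1 H
  1 × F: no H
  Total hydrogens = 5.
Molecular formula: C9H5Cl2FN2O3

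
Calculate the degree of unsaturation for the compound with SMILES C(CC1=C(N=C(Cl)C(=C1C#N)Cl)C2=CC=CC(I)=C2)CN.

10

Molecular formula from the SMILES: C15H12Cl2IN3.
DoU = (2C + 2 + N − H − X)/2 = (2·15 + 2 + 3 − 12 − 3)/2 = 20/2 = 10.
(Structurally: 2 ring(s) + 8 π bond(s) = 10.)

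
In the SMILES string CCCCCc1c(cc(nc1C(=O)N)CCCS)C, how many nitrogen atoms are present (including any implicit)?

2

The symbol for nitrogen appears 2 times in the SMILES.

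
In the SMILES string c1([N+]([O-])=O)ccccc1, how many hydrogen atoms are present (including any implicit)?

Hydrogens are implicit in SMILES; fill each atom to its normal valence:
  5 × C (aromatic): 1 H each → 5
  1 × C (aromatic): no H
  1 × N (charge +1): no H
  1 × O: no H
  1 × O (charge -1): no H
  Total hydrogens = 5.

5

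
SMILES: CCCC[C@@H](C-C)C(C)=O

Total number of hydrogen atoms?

Hydrogens are implicit in SMILES; fill each atom to its normal valence:
  4 × C: 2 H each → 8
  3 × C: 3 H each → 9
  1 × C: 1 H
  1 × C: no H
  1 × O: no H
  Total hydrogens = 18.

18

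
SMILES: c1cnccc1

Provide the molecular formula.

Heavy atoms from the SMILES: 5 C, 1 N.
Implicit hydrogens by atom environment:
  5 × C (aromatic): 1 H each → 5
  1 × N (aromatic): no H
  Total hydrogens = 5.
Molecular formula: C5H5N

C5H5N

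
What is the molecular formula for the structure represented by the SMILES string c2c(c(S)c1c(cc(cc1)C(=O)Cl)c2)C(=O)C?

C13H9ClO2S

Heavy atoms from the SMILES: 13 C, 1 Cl, 2 O, 1 S.
Implicit hydrogens by atom environment:
  5 × C (aromatic): 1 H each → 5
  5 × C (aromatic): no H
  2 × C: no H
  2 × O: no H
  1 × C: 3 H
  1 × Cl: no H
  1 × S: 1 H
  Total hydrogens = 9.
Molecular formula: C13H9ClO2S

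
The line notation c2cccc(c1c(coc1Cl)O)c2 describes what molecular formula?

Heavy atoms from the SMILES: 10 C, 1 Cl, 2 O.
Implicit hydrogens by atom environment:
  6 × C (aromatic): 1 H each → 6
  4 × C (aromatic): no H
  1 × Cl: no H
  1 × O: 1 H
  1 × O (aromatic): no H
  Total hydrogens = 7.
Molecular formula: C10H7ClO2

C10H7ClO2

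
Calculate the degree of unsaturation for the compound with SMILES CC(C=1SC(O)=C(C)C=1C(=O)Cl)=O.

Molecular formula from the SMILES: C8H7ClO3S.
DoU = (2C + 2 + N − H − X)/2 = (2·8 + 2 + 0 − 7 − 1)/2 = 10/2 = 5.
(Structurally: 1 ring(s) + 4 π bond(s) = 5.)

5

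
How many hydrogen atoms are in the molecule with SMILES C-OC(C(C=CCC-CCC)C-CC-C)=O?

26

Hydrogens are implicit in SMILES; fill each atom to its normal valence:
  7 × C: 2 H each → 14
  3 × C: 3 H each → 9
  3 × C: 1 H each → 3
  2 × O: no H
  1 × C: no H
  Total hydrogens = 26.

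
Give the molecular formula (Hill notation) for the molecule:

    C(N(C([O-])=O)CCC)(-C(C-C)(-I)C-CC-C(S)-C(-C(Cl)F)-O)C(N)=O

Heavy atoms from the SMILES: 15 C, 1 Cl, 1 F, 1 I, 2 N, 4 O, 1 S.
Implicit hydrogens by atom environment:
  6 × C: 2 H each → 12
  4 × C: 1 H each → 4
  3 × C: no H
  2 × C: 3 H each → 6
  2 × O: no H
  1 × Cl: no H
  1 × F: no H
  1 × I: no H
  1 × N: 2 H
  1 × N: no H
  1 × O: 1 H
  1 × O (charge -1): no H
  1 × S: 1 H
  Total hydrogens = 26.
Net charge -1.
Molecular formula: C15H26ClFIN2O4S-

C15H26ClFIN2O4S-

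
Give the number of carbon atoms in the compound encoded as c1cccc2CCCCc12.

10

The symbol for carbon appears 10 times in the SMILES. Lowercase c denotes aromatic carbon and counts toward C.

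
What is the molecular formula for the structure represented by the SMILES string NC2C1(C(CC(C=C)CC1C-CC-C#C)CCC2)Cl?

Heavy atoms from the SMILES: 17 C, 1 Cl, 1 N.
Implicit hydrogens by atom environment:
  9 × C: 2 H each → 18
  6 × C: 1 H each → 6
  2 × C: no H
  1 × Cl: no H
  1 × N: 2 H
  Total hydrogens = 26.
Molecular formula: C17H26ClN

C17H26ClN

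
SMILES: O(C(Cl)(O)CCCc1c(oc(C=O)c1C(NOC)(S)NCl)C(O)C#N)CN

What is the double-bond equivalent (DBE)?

Molecular formula from the SMILES: C14H20Cl2N4O6S.
DoU = (2C + 2 + N − H − X)/2 = (2·14 + 2 + 4 − 20 − 2)/2 = 12/2 = 6.
(Structurally: 1 ring(s) + 5 π bond(s) = 6.)

6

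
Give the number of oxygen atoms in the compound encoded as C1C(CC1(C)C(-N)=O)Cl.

The symbol for oxygen appears 1 time in the SMILES.

1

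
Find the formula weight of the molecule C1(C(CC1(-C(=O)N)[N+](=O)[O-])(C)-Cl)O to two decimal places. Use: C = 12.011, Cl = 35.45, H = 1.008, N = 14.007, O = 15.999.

208.60

Molecular formula: C6H9ClN2O4.
M = 6×12.011 + 1×35.45 + 9×1.008 + 2×14.007 + 4×15.999 = 208.60 g/mol.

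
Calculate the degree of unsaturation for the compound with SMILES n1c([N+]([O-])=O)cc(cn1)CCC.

5

Molecular formula from the SMILES: C7H9N3O2.
DoU = (2C + 2 + N − H − X)/2 = (2·7 + 2 + 3 − 9 − 0)/2 = 10/2 = 5.
(Structurally: 1 ring(s) + 4 π bond(s) = 5.)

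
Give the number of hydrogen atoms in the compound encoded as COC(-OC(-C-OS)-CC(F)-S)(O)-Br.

Hydrogens are implicit in SMILES; fill each atom to its normal valence:
  3 × O: no H
  2 × C: 2 H each → 4
  2 × C: 1 H each → 2
  2 × S: 1 H each → 2
  1 × Br: no H
  1 × C: 3 H
  1 × C: no H
  1 × F: no H
  1 × O: 1 H
  Total hydrogens = 12.

12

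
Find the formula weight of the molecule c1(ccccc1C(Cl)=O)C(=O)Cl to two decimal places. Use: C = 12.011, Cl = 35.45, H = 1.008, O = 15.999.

203.02

Molecular formula: C8H4Cl2O2.
M = 8×12.011 + 2×35.45 + 4×1.008 + 2×15.999 = 203.02 g/mol.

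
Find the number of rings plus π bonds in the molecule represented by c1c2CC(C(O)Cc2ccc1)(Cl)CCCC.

Molecular formula from the SMILES: C14H19ClO.
DoU = (2C + 2 + N − H − X)/2 = (2·14 + 2 + 0 − 19 − 1)/2 = 10/2 = 5.
(Structurally: 2 ring(s) + 3 π bond(s) = 5.)

5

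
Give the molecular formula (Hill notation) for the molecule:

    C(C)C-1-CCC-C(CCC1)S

Heavy atoms from the SMILES: 10 C, 1 S.
Implicit hydrogens by atom environment:
  7 × C: 2 H each → 14
  2 × C: 1 H each → 2
  1 × C: 3 H
  1 × S: 1 H
  Total hydrogens = 20.
Molecular formula: C10H20S

C10H20S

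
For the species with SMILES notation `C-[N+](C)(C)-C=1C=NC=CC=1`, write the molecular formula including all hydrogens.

C8H13N2+

Heavy atoms from the SMILES: 8 C, 2 N.
Implicit hydrogens by atom environment:
  4 × C (aromatic): 1 H each → 4
  3 × C: 3 H each → 9
  1 × C (aromatic): no H
  1 × N (aromatic): no H
  1 × N (charge +1): no H
  Total hydrogens = 13.
Net charge +1.
Molecular formula: C8H13N2+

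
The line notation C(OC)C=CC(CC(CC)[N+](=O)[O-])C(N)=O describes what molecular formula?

Heavy atoms from the SMILES: 10 C, 2 N, 4 O.
Implicit hydrogens by atom environment:
  4 × C: 1 H each → 4
  3 × C: 2 H each → 6
  3 × O: no H
  2 × C: 3 H each → 6
  1 × C: no H
  1 × N: 2 H
  1 × N (charge +1): no H
  1 × O (charge -1): no H
  Total hydrogens = 18.
Molecular formula: C10H18N2O4

C10H18N2O4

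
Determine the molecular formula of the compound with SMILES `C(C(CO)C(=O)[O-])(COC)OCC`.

C8H15O5-

Heavy atoms from the SMILES: 8 C, 5 O.
Implicit hydrogens by atom environment:
  3 × C: 2 H each → 6
  3 × O: no H
  2 × C: 3 H each → 6
  2 × C: 1 H each → 2
  1 × C: no H
  1 × O: 1 H
  1 × O (charge -1): no H
  Total hydrogens = 15.
Net charge -1.
Molecular formula: C8H15O5-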